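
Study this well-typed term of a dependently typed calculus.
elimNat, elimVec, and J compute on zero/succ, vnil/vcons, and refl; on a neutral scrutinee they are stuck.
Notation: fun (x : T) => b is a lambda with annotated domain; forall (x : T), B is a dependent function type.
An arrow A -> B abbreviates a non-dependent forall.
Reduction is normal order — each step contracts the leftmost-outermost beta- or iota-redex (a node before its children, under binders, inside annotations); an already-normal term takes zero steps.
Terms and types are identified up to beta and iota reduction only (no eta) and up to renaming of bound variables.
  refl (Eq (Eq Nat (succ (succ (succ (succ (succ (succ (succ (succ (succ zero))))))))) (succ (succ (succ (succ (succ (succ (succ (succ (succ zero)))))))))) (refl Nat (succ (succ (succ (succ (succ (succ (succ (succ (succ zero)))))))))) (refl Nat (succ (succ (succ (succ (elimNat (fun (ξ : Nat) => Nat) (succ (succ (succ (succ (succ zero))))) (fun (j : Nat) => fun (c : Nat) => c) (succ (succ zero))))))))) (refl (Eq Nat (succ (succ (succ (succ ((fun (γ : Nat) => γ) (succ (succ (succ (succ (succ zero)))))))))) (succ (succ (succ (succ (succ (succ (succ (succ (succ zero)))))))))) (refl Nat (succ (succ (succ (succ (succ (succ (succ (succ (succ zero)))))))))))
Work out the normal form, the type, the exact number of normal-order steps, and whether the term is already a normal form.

normal form:
  refl (Eq (Eq Nat (succ (succ (succ (succ (succ (succ (succ (succ (succ zero))))))))) (succ (succ (succ (succ (succ (succ (succ (succ (succ zero)))))))))) (refl Nat (succ (succ (succ (succ (succ (succ (succ (succ (succ zero)))))))))) (refl Nat (succ (succ (succ (succ (succ (succ (succ (succ (succ zero))))))))))) (refl (Eq Nat (succ (succ (succ (succ (succ (succ (succ (succ (succ zero))))))))) (succ (succ (succ (succ (succ (succ (succ (succ (succ zero)))))))))) (refl Nat (succ (succ (succ (succ (succ (succ (succ (succ (succ zero)))))))))))
type:
  Eq (Eq (Eq Nat (succ (succ (succ (succ (succ (succ (succ (succ (succ zero))))))))) (succ (succ (succ (succ (succ (succ (succ (succ (succ zero)))))))))) (refl Nat (succ (succ (succ (succ (succ (succ (succ (succ (succ zero)))))))))) (refl Nat (succ (succ (succ (succ (succ (succ (succ (succ (succ zero))))))))))) (refl (Eq Nat (succ (succ (succ (succ (succ (succ (succ (succ (succ zero))))))))) (succ (succ (succ (succ (succ (succ (succ (succ (succ zero)))))))))) (refl Nat (succ (succ (succ (succ (succ (succ (succ (succ (succ zero))))))))))) (refl (Eq Nat (succ (succ (succ (succ (succ (succ (succ (succ (succ zero))))))))) (succ (succ (succ (succ (succ (succ (succ (succ (succ zero)))))))))) (refl Nat (succ (succ (succ (succ (succ (succ (succ (succ (succ zero)))))))))))
normal-order step count: 8
started in normal form: no
first redex: an elimNat iota-redex


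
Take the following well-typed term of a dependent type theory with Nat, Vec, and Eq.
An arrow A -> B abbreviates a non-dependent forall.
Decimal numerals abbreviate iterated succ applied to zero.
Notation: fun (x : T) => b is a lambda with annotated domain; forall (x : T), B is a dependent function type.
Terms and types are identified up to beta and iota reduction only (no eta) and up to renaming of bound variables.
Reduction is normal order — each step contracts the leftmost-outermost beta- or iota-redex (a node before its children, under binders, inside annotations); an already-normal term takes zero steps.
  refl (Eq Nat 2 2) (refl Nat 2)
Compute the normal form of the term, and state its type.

resulting normal form:
  refl (Eq Nat 2 2) (refl Nat 2)
type:
  Eq (Eq Nat 2 2) (refl Nat 2) (refl Nat 2)


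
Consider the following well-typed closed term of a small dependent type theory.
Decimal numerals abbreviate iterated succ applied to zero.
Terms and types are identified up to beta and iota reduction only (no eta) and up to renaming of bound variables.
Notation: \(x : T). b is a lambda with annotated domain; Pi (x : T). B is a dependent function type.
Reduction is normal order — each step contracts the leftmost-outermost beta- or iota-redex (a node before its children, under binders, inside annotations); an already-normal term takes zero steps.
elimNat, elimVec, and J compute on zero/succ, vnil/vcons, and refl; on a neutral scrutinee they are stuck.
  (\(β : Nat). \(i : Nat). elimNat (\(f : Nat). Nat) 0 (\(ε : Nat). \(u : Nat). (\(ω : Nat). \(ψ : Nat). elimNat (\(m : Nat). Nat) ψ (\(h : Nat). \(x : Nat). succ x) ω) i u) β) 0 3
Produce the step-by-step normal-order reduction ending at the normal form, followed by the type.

normal-order reduction:
  (\(β : Nat). \(i : Nat). elimNat (\(f : Nat). Nat) 0 (\(ε : Nat). \(u : Nat). (\(ω : Nat). \(ψ : Nat). elimNat (\(m : Nat). Nat) ψ (\(h : Nat). \(x : Nat). succ x) ω) i u) β) 0 3
  ~> (\(β : Nat). elimNat (\(i : Nat). Nat) 0 (\(f : Nat). \(ε : Nat). (\(u : Nat). \(ω : Nat). elimNat (\(ψ : Nat). Nat) ω (\(m : Nat). \(h : Nat). succ h) u) β ε) 0) 3
  ~> elimNat (\(β : Nat). Nat) 0 (\(i : Nat). \(f : Nat). (\(ε : Nat). \(u : Nat). elimNat (\(ω : Nat). Nat) u (\(ψ : Nat). \(m : Nat). succ m) ε) 3 f) 0
  ~> 0
the term's type:
  Nat


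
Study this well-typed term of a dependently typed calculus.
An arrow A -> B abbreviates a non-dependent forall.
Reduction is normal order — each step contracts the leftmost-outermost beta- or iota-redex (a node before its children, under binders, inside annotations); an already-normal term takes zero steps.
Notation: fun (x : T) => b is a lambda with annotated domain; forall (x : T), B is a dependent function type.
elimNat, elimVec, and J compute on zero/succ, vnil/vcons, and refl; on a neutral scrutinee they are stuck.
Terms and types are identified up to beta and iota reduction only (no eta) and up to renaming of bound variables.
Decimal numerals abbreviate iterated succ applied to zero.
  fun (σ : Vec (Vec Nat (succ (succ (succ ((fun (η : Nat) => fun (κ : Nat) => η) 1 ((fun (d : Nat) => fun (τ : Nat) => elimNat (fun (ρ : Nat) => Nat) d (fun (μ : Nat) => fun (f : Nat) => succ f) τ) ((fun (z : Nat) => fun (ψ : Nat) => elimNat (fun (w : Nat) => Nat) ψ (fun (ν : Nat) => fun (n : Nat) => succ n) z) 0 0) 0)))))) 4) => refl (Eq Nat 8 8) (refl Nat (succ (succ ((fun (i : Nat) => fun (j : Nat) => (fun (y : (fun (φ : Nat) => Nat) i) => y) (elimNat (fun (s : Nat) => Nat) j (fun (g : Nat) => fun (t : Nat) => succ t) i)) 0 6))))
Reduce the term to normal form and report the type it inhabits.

resulting normal form:
  fun (σ : Vec (Vec Nat 4) 4) => refl (Eq Nat 8 8) (refl Nat 8)
the term's type:
  Vec (Vec Nat 4) 4 -> Eq (Eq Nat 8 8) (refl Nat 8) (refl Nat 8)


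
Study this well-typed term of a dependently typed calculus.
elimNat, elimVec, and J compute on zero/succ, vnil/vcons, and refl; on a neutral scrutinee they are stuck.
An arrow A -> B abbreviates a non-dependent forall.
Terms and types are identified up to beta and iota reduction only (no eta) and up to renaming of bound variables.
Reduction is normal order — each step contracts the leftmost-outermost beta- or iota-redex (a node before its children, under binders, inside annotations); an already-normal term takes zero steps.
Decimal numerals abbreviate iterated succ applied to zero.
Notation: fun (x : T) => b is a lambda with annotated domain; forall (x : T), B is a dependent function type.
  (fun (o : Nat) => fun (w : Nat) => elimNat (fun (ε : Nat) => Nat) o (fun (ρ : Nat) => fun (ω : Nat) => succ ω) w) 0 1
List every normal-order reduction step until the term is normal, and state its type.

normal-order reduction:
  (fun (o : Nat) => fun (w : Nat) => elimNat (fun (ε : Nat) => Nat) o (fun (ρ : Nat) => fun (ω : Nat) => succ ω) w) 0 1
  ~> (fun (o : Nat) => elimNat (fun (w : Nat) => Nat) 0 (fun (ε : Nat) => fun (ρ : Nat) => succ ρ) o) 1
  ~> elimNat (fun (o : Nat) => Nat) 0 (fun (w : Nat) => fun (ε : Nat) => succ ε) 1
  ~> (fun (o : Nat) => fun (w : Nat) => succ w) 0 (elimNat (fun (ε : Nat) => Nat) 0 (fun (ρ : Nat) => fun (ω : Nat) => succ ω) 0)
  ~> (fun (o : Nat) => succ o) (elimNat (fun (w : Nat) => Nat) 0 (fun (ε : Nat) => fun (ρ : Nat) => succ ρ) 0)
  ~> succ (elimNat (fun (o : Nat) => Nat) 0 (fun (w : Nat) => fun (ε : Nat) => succ ε) 0)
  ~> 1
inferred type:
  Nat


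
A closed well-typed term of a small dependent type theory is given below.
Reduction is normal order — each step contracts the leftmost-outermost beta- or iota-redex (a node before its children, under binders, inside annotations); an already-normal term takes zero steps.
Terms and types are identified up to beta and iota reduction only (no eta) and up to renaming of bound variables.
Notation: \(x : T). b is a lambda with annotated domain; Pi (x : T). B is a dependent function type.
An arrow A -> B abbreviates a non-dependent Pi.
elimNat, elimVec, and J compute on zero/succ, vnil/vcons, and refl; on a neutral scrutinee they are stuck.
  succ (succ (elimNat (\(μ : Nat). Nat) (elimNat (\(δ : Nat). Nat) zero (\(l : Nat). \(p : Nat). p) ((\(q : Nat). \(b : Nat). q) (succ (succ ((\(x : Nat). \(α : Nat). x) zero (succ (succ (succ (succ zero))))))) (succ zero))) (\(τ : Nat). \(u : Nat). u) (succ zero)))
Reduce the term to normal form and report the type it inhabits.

normal form:
  succ (succ zero)
inferred type:
  Nat


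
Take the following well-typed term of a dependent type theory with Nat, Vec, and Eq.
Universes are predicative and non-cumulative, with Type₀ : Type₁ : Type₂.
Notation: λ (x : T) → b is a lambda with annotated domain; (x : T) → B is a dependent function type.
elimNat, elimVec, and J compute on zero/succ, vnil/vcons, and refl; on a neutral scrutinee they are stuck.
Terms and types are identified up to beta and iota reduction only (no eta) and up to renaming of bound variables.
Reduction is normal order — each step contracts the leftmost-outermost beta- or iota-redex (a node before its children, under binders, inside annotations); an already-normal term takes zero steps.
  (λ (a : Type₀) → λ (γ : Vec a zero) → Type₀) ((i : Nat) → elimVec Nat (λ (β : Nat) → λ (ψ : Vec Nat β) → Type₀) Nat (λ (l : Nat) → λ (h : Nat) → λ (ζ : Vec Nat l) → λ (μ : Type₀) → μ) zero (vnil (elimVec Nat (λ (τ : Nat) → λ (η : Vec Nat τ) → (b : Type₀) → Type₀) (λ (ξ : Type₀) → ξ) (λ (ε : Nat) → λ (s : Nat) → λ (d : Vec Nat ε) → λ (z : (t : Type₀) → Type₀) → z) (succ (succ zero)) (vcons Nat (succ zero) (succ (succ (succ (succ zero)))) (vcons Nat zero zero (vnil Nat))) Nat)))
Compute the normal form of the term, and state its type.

reduced normal form:
  λ (a : Vec ((γ : Nat) → Nat) zero) → Type₀
the term's type:
  (a : Vec ((γ : Nat) → Nat) zero) → Type₁
observation: reduction starts at a beta-redex, and 2 normal-order steps reach the normal form.


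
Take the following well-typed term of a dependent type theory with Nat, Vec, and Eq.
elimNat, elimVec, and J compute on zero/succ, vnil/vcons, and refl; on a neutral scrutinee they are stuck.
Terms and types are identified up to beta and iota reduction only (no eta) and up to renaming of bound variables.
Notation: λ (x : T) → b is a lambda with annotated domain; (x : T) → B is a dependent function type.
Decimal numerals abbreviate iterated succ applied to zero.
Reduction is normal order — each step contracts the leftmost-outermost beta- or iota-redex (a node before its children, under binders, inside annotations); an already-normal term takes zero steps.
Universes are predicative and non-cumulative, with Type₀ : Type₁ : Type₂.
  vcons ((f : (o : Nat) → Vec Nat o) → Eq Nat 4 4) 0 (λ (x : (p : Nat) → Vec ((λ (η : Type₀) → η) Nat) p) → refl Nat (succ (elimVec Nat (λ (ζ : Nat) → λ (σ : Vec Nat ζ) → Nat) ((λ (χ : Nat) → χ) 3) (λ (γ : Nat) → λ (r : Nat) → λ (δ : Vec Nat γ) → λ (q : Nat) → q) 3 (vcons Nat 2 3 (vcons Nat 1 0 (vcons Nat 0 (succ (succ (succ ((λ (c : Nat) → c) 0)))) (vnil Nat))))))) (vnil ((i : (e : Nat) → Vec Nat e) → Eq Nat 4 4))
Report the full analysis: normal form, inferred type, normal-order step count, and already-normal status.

normal form:
  vcons ((f : (o : Nat) → Vec Nat o) → Eq Nat 4 4) 0 (λ (x : (p : Nat) → Vec Nat p) → refl Nat 4) (vnil ((η : (ζ : Nat) → Vec Nat ζ) → Eq Nat 4 4))
type:
  Vec ((f : (o : Nat) → Vec Nat o) → Eq Nat 4 4) 1
normal-order step count: 18
already normal: no
first redex: a beta-redex


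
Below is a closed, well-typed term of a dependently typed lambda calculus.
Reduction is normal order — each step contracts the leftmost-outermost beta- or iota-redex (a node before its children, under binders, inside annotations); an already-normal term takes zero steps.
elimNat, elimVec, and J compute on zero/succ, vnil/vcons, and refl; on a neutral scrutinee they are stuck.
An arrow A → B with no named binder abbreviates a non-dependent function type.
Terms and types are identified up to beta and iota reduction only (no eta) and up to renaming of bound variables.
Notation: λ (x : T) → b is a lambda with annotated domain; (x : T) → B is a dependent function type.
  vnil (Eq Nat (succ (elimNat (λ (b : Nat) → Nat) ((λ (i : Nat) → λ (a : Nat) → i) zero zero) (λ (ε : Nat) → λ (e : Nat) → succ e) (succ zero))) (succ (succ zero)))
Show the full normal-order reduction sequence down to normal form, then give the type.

normal-order reduction:
  vnil (Eq Nat (succ (elimNat (λ (b : Nat) → Nat) ((λ (i : Nat) → λ (a : Nat) → i) zero zero) (λ (ε : Nat) → λ (e : Nat) → succ e) (succ zero))) (succ (succ zero)))
  ~> vnil (Eq Nat (succ ((λ (b : Nat) → λ (i : Nat) → succ i) zero (elimNat (λ (a : Nat) → Nat) ((λ (ε : Nat) → λ (e : Nat) → ε) zero zero) (λ (σ : Nat) → λ (n : Nat) → succ n) zero))) (succ (succ zero)))
  ~> vnil (Eq Nat (succ ((λ (b : Nat) → succ b) (elimNat (λ (i : Nat) → Nat) ((λ (a : Nat) → λ (ε : Nat) → a) zero zero) (λ (e : Nat) → λ (σ : Nat) → succ σ) zero))) (succ (succ zero)))
  ~> vnil (Eq Nat (succ (succ (elimNat (λ (b : Nat) → Nat) ((λ (i : Nat) → λ (a : Nat) → i) zero zero) (λ (ε : Nat) → λ (e : Nat) → succ e) zero))) (succ (succ zero)))
  ~> vnil (Eq Nat (succ (succ ((λ (b : Nat) → λ (i : Nat) → b) zero zero))) (succ (succ zero)))
  ~> vnil (Eq Nat (succ (succ ((λ (b : Nat) → zero) zero))) (succ (succ zero)))
  ~> vnil (Eq Nat (succ (succ zero)) (succ (succ zero)))
the term's type:
  Vec (Eq Nat (succ (succ zero)) (succ (succ zero))) zero


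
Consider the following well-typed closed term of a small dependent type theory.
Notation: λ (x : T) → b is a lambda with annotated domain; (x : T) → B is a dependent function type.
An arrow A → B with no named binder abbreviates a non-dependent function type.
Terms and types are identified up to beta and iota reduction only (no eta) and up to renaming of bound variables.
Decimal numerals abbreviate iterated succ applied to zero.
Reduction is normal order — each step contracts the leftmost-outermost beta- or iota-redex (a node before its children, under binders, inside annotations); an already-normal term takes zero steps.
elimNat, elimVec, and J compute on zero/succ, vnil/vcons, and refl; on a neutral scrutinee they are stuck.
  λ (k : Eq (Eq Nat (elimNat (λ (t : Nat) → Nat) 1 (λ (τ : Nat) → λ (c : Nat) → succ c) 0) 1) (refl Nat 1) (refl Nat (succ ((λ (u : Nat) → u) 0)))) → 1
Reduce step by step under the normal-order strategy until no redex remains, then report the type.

reduction (normal order):
  λ (k : Eq (Eq Nat (elimNat (λ (t : Nat) → Nat) 1 (λ (τ : Nat) → λ (c : Nat) → succ c) 0) 1) (refl Nat 1) (refl Nat (succ ((λ (u : Nat) → u) 0)))) → 1
  ~> λ (k : Eq (Eq Nat 1 1) (refl Nat 1) (refl Nat (succ ((λ (t : Nat) → t) 0)))) → 1
  ~> λ (k : Eq (Eq Nat 1 1) (refl Nat 1) (refl Nat 1)) → 1
inferred type:
  Eq (Eq Nat 1 1) (refl Nat 1) (refl Nat 1) → Nat


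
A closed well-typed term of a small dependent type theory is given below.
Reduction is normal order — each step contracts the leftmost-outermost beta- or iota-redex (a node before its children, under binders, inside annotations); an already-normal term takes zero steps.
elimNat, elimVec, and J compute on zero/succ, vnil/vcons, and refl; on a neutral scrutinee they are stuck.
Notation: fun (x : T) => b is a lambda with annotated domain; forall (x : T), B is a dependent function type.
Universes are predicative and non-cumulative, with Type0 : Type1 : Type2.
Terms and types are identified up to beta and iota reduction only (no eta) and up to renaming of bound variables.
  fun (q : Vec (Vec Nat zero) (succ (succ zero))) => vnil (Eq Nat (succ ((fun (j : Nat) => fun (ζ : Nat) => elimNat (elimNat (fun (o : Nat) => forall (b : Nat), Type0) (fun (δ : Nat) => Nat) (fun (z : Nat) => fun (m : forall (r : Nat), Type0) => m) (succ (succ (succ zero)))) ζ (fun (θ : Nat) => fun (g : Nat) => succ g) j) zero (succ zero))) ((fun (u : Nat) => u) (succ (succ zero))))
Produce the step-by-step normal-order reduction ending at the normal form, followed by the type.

reduction (normal order):
  fun (q : Vec (Vec Nat zero) (succ (succ zero))) => vnil (Eq Nat (succ ((fun (j : Nat) => fun (ζ : Nat) => elimNat (elimNat (fun (o : Nat) => forall (b : Nat), Type0) (fun (δ : Nat) => Nat) (fun (z : Nat) => fun (m : forall (r : Nat), Type0) => m) (succ (succ (succ zero)))) ζ (fun (θ : Nat) => fun (g : Nat) => succ g) j) zero (succ zero))) ((fun (u : Nat) => u) (succ (succ zero))))
  ~> fun (q : Vec (Vec Nat zero) (succ (succ zero))) => vnil (Eq Nat (succ ((fun (j : Nat) => elimNat (elimNat (fun (ζ : Nat) => forall (o : Nat), Type0) (fun (b : Nat) => Nat) (fun (δ : Nat) => fun (z : forall (m : Nat), Type0) => z) (succ (succ (succ zero)))) j (fun (r : Nat) => fun (θ : Nat) => succ θ) zero) (succ zero))) ((fun (g : Nat) => g) (succ (succ zero))))
  ~> fun (q : Vec (Vec Nat zero) (succ (succ zero))) => vnil (Eq Nat (succ (elimNat (elimNat (fun (j : Nat) => forall (ζ : Nat), Type0) (fun (o : Nat) => Nat) (fun (b : Nat) => fun (δ : forall (z : Nat), Type0) => δ) (succ (succ (succ zero)))) (succ zero) (fun (m : Nat) => fun (r : Nat) => succ r) zero)) ((fun (θ : Nat) => θ) (succ (succ zero))))
  ~> fun (q : Vec (Vec Nat zero) (succ (succ zero))) => vnil (Eq Nat (succ (succ zero)) ((fun (j : Nat) => j) (succ (succ zero))))
  ~> fun (q : Vec (Vec Nat zero) (succ (succ zero))) => vnil (Eq Nat (succ (succ zero)) (succ (succ zero)))
inferred type:
  forall (q : Vec (Vec Nat zero) (succ (succ zero))), Vec (Eq Nat (succ (succ zero)) (succ (succ zero))) zero


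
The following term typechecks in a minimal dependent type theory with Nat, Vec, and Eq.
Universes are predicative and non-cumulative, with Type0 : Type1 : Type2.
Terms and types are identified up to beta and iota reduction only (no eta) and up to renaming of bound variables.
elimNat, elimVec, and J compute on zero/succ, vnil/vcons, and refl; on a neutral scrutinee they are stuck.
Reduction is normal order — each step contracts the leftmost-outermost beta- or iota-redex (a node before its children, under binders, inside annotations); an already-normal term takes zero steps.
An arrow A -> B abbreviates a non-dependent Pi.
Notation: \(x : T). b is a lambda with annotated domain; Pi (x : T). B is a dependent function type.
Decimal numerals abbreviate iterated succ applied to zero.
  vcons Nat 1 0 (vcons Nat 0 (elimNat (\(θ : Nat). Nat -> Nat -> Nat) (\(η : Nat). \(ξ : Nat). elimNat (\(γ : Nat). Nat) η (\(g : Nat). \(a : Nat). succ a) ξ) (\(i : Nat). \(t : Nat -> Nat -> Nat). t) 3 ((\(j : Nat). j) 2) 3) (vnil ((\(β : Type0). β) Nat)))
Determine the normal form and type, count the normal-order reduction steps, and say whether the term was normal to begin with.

reduced normal form:
  vcons Nat 1 0 (vcons Nat 0 5 (vnil Nat))
the term's type:
  Vec Nat 2
normal-order step count: 24
already normal: no
first contracted redex: an elimNat iota-redex


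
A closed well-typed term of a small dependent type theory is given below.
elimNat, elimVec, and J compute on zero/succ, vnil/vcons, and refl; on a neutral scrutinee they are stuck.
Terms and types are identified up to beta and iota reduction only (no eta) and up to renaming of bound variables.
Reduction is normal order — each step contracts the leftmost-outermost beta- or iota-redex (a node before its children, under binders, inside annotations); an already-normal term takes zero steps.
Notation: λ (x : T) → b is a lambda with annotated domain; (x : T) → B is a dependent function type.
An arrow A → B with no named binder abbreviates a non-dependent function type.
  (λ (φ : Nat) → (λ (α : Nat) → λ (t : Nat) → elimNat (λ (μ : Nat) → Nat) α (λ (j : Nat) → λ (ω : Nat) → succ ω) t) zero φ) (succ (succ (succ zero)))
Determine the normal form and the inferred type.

reduced normal form:
  succ (succ (succ zero))
type:
  Nat


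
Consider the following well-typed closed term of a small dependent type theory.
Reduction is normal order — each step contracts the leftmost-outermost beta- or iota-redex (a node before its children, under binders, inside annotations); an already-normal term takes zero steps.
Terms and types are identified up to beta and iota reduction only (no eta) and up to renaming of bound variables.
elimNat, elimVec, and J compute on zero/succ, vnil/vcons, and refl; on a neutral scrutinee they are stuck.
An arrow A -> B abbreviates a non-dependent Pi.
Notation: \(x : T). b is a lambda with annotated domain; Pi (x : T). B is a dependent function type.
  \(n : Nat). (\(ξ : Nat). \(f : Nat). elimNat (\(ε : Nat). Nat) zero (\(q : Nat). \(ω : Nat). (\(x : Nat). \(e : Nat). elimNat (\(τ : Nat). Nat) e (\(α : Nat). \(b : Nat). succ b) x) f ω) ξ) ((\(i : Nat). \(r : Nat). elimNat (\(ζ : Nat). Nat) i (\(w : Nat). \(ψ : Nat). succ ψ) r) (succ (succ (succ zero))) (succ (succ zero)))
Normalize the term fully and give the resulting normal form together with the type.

resulting normal form:
  \(n : Nat). \(ξ : Nat). elimNat (\(f : Nat). Nat) (elimNat (\(ε : Nat). Nat) (elimNat (\(q : Nat). Nat) (elimNat (\(ω : Nat). Nat) (elimNat (\(x : Nat). Nat) zero (\(e : Nat). \(τ : Nat). succ τ) ξ) (\(α : Nat). \(b : Nat). succ b) ξ) (\(i : Nat). \(r : Nat). succ r) ξ) (\(ζ : Nat). \(w : Nat). succ w) ξ) (\(ψ : Nat). \(γ : Nat). succ γ) ξ
the term's type:
  Nat -> Nat -> Nat
observation: 28 normal-order steps separate the term from its normal form.


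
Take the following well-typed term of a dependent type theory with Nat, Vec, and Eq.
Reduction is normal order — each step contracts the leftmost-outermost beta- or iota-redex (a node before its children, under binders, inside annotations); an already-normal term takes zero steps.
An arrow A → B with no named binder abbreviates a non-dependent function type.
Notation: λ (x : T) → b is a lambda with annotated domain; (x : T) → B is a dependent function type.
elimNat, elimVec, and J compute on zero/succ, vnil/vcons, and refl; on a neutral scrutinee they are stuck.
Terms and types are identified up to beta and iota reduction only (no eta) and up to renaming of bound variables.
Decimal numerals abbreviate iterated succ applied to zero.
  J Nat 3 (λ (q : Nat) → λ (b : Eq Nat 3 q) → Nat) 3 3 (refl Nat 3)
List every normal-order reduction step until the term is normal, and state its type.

reduction (normal order):
  J Nat 3 (λ (q : Nat) → λ (b : Eq Nat 3 q) → Nat) 3 3 (refl Nat 3)
  ~> 3
the term's type:
  Nat


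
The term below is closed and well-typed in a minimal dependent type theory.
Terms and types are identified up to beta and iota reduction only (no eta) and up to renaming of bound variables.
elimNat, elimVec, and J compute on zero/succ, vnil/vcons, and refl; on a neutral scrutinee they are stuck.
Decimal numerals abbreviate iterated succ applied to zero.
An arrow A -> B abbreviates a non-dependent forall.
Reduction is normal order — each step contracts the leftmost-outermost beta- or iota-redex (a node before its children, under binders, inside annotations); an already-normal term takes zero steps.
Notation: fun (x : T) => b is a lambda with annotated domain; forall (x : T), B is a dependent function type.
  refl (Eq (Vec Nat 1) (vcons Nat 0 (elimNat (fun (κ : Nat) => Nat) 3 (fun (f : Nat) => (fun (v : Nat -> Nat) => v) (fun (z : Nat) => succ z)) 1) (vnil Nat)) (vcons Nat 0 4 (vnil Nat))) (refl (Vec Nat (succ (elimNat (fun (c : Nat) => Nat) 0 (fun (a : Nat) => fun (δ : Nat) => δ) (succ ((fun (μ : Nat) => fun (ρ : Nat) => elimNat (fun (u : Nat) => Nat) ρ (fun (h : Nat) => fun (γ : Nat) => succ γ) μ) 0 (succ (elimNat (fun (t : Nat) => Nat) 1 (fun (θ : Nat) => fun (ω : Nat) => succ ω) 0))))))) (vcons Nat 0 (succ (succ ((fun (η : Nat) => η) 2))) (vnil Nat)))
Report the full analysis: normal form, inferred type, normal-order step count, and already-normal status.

reduced normal form:
  refl (Eq (Vec Nat 1) (vcons Nat 0 4 (vnil Nat)) (vcons Nat 0 4 (vnil Nat))) (refl (Vec Nat 1) (vcons Nat 0 4 (vnil Nat)))
the term's type:
  Eq (Eq (Vec Nat 1) (vcons Nat 0 4 (vnil Nat)) (vcons Nat 0 4 (vnil Nat))) (refl (Vec Nat 1) (vcons Nat 0 4 (vnil Nat))) (refl (Vec Nat 1) (vcons Nat 0 4 (vnil Nat)))
reduction steps (normal order): 20
term was already normal: no
first contracted redex: an elimNat iota-redex


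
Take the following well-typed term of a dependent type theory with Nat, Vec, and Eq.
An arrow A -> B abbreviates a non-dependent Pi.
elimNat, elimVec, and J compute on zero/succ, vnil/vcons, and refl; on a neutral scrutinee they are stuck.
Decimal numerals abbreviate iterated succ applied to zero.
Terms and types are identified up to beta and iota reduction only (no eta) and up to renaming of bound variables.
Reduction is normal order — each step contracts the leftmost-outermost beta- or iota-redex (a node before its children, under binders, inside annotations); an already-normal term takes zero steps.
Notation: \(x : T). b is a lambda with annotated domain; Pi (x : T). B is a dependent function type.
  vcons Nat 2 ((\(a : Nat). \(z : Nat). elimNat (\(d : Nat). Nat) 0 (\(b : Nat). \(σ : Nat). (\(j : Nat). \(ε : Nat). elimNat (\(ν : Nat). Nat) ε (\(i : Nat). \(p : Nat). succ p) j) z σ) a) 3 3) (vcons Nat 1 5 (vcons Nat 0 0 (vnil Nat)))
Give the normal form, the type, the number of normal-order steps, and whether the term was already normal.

resulting normal form:
  vcons Nat 2 9 (vcons Nat 1 5 (vcons Nat 0 0 (vnil Nat)))
the term's type:
  Vec Nat 3
normal-order step count: 48
already normal: no
first redex: a beta-redex


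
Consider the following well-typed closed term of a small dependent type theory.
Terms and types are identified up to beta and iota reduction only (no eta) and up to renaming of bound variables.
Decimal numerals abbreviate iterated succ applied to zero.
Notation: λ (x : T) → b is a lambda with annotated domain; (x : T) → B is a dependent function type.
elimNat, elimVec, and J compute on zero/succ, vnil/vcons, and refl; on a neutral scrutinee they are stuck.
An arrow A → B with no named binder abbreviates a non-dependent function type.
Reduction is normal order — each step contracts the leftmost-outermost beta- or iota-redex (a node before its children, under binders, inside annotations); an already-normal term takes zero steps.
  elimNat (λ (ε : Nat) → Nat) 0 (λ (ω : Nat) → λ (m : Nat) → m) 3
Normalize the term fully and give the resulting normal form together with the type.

resulting normal form:
  0
inferred type:
  Nat
observation: the leftmost-outermost redex is an elimNat iota-redex, and normalization takes 10 steps.


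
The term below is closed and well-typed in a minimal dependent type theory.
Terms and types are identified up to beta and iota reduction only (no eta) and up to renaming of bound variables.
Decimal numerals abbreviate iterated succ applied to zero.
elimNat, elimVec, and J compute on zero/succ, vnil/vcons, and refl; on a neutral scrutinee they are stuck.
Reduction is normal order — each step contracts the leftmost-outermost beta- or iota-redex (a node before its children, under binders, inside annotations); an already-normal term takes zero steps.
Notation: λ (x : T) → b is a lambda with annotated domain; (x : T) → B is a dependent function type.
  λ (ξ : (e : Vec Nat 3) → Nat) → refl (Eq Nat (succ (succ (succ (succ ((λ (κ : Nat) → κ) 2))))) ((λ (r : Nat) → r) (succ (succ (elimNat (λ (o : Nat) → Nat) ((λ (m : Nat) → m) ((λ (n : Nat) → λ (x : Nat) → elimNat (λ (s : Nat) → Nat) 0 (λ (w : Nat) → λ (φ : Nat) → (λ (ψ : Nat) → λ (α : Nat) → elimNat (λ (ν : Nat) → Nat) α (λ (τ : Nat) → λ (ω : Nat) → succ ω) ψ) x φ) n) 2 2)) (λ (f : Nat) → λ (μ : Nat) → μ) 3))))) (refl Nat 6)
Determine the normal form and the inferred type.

reduced normal form:
  λ (ξ : (e : Vec Nat 3) → Nat) → refl (Eq Nat 6 6) (refl Nat 6)
type:
  (ξ : (e : Vec Nat 3) → Nat) → Eq (Eq Nat 6 6) (refl Nat 6) (refl Nat 6)
observation: reduction starts at a beta-redex, and 40 normal-order steps reach the normal form.


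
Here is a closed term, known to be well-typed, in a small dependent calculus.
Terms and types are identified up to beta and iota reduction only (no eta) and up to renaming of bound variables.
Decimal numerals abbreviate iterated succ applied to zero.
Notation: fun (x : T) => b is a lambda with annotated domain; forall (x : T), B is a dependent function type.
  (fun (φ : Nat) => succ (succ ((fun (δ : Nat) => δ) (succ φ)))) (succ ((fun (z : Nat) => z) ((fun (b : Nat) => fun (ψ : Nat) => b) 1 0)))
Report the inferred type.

type:
  Nat


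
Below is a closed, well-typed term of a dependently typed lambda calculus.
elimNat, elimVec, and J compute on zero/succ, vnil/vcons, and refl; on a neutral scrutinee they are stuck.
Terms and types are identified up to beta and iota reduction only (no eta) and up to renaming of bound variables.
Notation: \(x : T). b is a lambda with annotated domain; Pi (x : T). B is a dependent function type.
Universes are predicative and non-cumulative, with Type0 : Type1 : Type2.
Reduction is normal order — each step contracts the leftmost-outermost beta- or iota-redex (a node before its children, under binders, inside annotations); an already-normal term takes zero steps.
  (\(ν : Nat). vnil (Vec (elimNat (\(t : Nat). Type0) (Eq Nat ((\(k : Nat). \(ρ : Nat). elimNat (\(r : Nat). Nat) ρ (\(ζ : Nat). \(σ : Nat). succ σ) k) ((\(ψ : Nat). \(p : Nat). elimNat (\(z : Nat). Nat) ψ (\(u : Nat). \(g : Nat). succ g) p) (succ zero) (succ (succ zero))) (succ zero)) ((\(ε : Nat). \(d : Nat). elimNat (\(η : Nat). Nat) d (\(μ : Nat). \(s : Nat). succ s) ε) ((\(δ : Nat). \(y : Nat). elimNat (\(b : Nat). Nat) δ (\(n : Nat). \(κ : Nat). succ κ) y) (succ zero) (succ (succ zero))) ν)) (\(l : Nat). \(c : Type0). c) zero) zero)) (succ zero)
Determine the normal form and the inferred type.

resulting normal form:
  vnil (Vec (Eq Nat (succ (succ (succ (succ zero)))) (succ (succ (succ (succ zero))))) zero)
type:
  Vec (Vec (Eq Nat (succ (succ (succ (succ zero)))) (succ (succ (succ (succ zero))))) zero) zero


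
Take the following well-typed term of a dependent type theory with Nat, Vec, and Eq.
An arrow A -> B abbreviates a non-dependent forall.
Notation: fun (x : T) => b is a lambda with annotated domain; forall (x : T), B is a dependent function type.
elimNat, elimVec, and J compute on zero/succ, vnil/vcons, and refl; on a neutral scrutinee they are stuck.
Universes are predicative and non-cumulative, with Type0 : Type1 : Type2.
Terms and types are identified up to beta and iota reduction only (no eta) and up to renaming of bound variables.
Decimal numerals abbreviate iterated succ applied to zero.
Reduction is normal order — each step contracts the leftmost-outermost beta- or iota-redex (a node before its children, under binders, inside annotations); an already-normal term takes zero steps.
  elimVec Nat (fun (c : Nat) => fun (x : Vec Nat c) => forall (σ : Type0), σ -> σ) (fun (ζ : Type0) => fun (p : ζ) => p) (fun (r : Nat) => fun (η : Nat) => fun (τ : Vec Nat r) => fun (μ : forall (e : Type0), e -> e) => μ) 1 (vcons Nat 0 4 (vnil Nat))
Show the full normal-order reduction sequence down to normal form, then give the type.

normal-order reduction:
  elimVec Nat (fun (c : Nat) => fun (x : Vec Nat c) => forall (σ : Type0), σ -> σ) (fun (ζ : Type0) => fun (p : ζ) => p) (fun (r : Nat) => fun (η : Nat) => fun (τ : Vec Nat r) => fun (μ : forall (e : Type0), e -> e) => μ) 1 (vcons Nat 0 4 (vnil Nat))
  ~> (fun (c : Nat) => fun (x : Nat) => fun (σ : Vec Nat c) => fun (ζ : forall (p : Type0), p -> p) => ζ) 0 4 (vnil Nat) (elimVec Nat (fun (r : Nat) => fun (η : Vec Nat r) => forall (τ : Type0), τ -> τ) (fun (μ : Type0) => fun (e : μ) => e) (fun (a : Nat) => fun (γ : Nat) => fun (ψ : Vec Nat a) => fun (j : forall (v : Type0), v -> v) => j) 0 (vnil Nat))
  ~> (fun (c : Nat) => fun (x : Vec Nat 0) => fun (σ : forall (ζ : Type0), ζ -> ζ) => σ) 4 (vnil Nat) (elimVec Nat (fun (p : Nat) => fun (r : Vec Nat p) => forall (η : Type0), η -> η) (fun (τ : Type0) => fun (μ : τ) => μ) (fun (e : Nat) => fun (a : Nat) => fun (γ : Vec Nat e) => fun (ψ : forall (j : Type0), j -> j) => ψ) 0 (vnil Nat))
  ~> (fun (c : Vec Nat 0) => fun (x : forall (σ : Type0), σ -> σ) => x) (vnil Nat) (elimVec Nat (fun (ζ : Nat) => fun (p : Vec Nat ζ) => forall (r : Type0), r -> r) (fun (η : Type0) => fun (τ : η) => τ) (fun (μ : Nat) => fun (e : Nat) => fun (a : Vec Nat μ) => fun (γ : forall (ψ : Type0), ψ -> ψ) => γ) 0 (vnil Nat))
  ~> (fun (c : forall (x : Type0), x -> x) => c) (elimVec Nat (fun (σ : Nat) => fun (ζ : Vec Nat σ) => forall (p : Type0), p -> p) (fun (r : Type0) => fun (η : r) => η) (fun (τ : Nat) => fun (μ : Nat) => fun (e : Vec Nat τ) => fun (a : forall (γ : Type0), γ -> γ) => a) 0 (vnil Nat))
  ~> elimVec Nat (fun (c : Nat) => fun (x : Vec Nat c) => forall (σ : Type0), σ -> σ) (fun (ζ : Type0) => fun (p : ζ) => p) (fun (r : Nat) => fun (η : Nat) => fun (τ : Vec Nat r) => fun (μ : forall (e : Type0), e -> e) => μ) 0 (vnil Nat)
  ~> fun (c : Type0) => fun (x : c) => x
inferred type:
  forall (c : Type0), c -> c


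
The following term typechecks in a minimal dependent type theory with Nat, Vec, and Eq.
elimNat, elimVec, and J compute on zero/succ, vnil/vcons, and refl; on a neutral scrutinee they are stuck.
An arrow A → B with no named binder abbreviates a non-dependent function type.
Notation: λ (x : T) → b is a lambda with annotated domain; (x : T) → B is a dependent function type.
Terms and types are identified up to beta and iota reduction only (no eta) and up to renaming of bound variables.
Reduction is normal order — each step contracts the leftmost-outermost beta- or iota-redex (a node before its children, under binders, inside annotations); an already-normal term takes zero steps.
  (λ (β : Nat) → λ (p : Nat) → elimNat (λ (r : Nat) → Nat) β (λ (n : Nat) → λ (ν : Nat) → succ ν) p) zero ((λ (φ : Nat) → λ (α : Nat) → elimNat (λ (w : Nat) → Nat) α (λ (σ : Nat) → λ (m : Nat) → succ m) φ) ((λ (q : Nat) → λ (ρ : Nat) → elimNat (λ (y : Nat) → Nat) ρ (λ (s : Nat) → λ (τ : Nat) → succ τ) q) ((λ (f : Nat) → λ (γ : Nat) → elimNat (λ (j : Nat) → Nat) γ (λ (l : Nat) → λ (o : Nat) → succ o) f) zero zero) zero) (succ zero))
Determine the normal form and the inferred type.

resulting normal form:
  succ zero
the term's type:
  Nat
observation: contracting a beta-redex first, the term normalizes in 15 steps.


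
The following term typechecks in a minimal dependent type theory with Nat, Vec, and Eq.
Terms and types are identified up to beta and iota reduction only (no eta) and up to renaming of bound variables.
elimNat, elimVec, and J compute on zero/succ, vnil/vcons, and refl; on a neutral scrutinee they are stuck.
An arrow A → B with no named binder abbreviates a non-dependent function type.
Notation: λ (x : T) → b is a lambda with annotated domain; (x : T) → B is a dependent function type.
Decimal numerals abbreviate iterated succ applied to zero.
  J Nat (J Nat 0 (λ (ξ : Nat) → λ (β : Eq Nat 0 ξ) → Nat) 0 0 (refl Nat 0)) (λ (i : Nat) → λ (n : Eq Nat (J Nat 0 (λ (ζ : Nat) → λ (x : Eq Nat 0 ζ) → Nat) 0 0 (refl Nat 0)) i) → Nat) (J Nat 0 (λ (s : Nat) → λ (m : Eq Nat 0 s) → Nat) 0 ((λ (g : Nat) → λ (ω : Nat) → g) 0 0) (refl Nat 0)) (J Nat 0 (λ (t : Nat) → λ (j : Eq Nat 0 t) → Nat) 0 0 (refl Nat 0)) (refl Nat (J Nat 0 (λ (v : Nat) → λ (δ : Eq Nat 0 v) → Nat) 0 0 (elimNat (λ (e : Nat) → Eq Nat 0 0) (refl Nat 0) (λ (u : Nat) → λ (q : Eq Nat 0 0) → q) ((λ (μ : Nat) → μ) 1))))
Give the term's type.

the term's type:
  Nat


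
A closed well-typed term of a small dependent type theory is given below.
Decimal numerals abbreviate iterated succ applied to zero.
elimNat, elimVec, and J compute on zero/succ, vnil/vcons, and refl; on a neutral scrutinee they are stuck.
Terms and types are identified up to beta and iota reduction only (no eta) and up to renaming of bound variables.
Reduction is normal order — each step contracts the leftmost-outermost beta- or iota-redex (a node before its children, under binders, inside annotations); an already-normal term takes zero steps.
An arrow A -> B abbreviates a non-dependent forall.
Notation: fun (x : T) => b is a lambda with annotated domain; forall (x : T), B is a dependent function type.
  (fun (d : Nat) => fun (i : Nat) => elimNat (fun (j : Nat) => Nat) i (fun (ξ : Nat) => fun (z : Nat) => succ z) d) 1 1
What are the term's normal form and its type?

reduced normal form:
  2
inferred type:
  Nat


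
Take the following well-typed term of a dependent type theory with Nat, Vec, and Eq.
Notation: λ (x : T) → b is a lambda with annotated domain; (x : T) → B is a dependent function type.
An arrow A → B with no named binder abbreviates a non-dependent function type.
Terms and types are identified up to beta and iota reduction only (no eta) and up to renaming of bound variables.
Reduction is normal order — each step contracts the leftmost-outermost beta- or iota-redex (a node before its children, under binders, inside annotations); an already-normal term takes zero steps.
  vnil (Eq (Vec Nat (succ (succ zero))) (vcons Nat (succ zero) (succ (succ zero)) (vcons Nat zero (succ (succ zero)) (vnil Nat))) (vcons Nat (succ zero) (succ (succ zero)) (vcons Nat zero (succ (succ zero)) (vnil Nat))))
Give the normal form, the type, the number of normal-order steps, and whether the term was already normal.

reduced normal form:
  vnil (Eq (Vec Nat (succ (succ zero))) (vcons Nat (succ zero) (succ (succ zero)) (vcons Nat zero (succ (succ zero)) (vnil Nat))) (vcons Nat (succ zero) (succ (succ zero)) (vcons Nat zero (succ (succ zero)) (vnil Nat))))
type:
  Vec (Eq (Vec Nat (succ (succ zero))) (vcons Nat (succ zero) (succ (succ zero)) (vcons Nat zero (succ (succ zero)) (vnil Nat))) (vcons Nat (succ zero) (succ (succ zero)) (vcons Nat zero (succ (succ zero)) (vnil Nat)))) zero
normal-order step count: 0
term was already normal: yes


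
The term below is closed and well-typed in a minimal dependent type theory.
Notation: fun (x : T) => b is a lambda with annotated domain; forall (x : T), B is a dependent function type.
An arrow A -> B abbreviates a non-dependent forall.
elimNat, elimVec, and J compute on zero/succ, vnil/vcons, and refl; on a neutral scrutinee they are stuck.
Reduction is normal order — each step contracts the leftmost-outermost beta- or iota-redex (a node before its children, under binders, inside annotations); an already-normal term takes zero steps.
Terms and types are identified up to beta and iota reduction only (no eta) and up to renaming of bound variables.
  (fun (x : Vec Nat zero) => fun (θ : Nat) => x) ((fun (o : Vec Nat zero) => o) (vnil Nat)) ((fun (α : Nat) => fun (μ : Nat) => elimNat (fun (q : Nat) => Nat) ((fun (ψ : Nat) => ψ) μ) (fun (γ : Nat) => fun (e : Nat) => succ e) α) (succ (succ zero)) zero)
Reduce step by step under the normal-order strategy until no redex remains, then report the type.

normal-order reduction:
  (fun (x : Vec Nat zero) => fun (θ : Nat) => x) ((fun (o : Vec Nat zero) => o) (vnil Nat)) ((fun (α : Nat) => fun (μ : Nat) => elimNat (fun (q : Nat) => Nat) ((fun (ψ : Nat) => ψ) μ) (fun (γ : Nat) => fun (e : Nat) => succ e) α) (succ (succ zero)) zero)
  ~> (fun (x : Nat) => (fun (θ : Vec Nat zero) => θ) (vnil Nat)) ((fun (o : Nat) => fun (α : Nat) => elimNat (fun (μ : Nat) => Nat) ((fun (q : Nat) => q) α) (fun (ψ : Nat) => fun (γ : Nat) => succ γ) o) (succ (succ zero)) zero)
  ~> (fun (x : Vec Nat zero) => x) (vnil Nat)
  ~> vnil Nat
inferred type:
  Vec Nat zero
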